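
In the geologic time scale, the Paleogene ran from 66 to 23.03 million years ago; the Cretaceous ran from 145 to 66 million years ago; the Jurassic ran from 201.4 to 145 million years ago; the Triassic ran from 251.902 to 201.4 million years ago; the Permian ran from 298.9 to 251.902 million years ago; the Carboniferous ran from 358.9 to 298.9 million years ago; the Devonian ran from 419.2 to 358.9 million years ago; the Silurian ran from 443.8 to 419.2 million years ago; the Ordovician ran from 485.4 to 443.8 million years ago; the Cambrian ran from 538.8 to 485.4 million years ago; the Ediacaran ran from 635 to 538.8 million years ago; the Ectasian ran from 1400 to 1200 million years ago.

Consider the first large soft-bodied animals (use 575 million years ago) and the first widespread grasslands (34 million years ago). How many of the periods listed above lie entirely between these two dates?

575 Ma sits inside the Ediacaran (635–538.8) and 34 Ma inside the Paleogene (66–23.03); neither of those is wholly between the two dates.
The listed periods lying completely between them are Cambrian, Ordovician, Silurian, Devonian, Carboniferous, Permian, Triassic, Jurassic, Cretaceous — 9 in all.

9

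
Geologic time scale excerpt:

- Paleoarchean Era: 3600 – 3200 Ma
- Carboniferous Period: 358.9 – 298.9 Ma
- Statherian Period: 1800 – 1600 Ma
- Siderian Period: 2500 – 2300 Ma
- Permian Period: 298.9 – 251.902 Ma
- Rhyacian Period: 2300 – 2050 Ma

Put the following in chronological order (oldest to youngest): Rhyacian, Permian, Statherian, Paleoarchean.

Paleoarchean → Rhyacian → Statherian → Permian

Read off each span (Ma): Rhyacian 2300–2050; Permian 298.9–251.902; Statherian 1800–1600; Paleoarchean 3600–3200.
Larger Ma is older, so oldest→youngest is Paleoarchean, Rhyacian, Statherian, Permian.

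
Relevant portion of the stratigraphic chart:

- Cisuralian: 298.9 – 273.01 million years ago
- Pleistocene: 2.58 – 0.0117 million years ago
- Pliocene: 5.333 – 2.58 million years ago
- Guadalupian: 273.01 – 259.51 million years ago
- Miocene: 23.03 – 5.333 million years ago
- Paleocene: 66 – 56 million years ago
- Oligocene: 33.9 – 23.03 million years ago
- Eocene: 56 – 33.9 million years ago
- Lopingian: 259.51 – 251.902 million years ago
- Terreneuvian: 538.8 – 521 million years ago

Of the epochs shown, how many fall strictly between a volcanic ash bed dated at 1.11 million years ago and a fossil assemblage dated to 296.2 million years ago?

7

296.2 Ma sits inside the Cisuralian (298.9–273.01) and 1.11 Ma inside the Pleistocene (2.58–0.0117); neither of those is wholly between the two dates.
The listed epochs lying completely between them are Guadalupian, Lopingian, Paleocene, Eocene, Oligocene, Miocene, Pliocene — 7 in all.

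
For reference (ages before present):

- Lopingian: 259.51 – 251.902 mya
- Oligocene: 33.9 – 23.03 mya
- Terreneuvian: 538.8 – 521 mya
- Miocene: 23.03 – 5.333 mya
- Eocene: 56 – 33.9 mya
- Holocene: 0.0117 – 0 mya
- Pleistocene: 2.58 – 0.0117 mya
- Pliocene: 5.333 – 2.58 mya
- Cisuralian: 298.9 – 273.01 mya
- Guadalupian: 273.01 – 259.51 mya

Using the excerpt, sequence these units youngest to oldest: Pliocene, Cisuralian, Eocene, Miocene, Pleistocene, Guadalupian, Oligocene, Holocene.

Read off each span (Ma): Pliocene 5.333–2.58; Cisuralian 298.9–273.01; Eocene 56–33.9; Miocene 23.03–5.333; Pleistocene 2.58–0.0117; Guadalupian 273.01–259.51; Oligocene 33.9–23.03; Holocene 0.0117–0.
Larger Ma is older, so oldest→youngest is Cisuralian, Guadalupian, Eocene, Oligocene, Miocene, Pliocene, Pleistocene, Holocene; reverse it for youngest→oldest.

Holocene, then Pleistocene, then Pliocene, then Miocene, then Oligocene, then Eocene, then Guadalupian, then Cisuralian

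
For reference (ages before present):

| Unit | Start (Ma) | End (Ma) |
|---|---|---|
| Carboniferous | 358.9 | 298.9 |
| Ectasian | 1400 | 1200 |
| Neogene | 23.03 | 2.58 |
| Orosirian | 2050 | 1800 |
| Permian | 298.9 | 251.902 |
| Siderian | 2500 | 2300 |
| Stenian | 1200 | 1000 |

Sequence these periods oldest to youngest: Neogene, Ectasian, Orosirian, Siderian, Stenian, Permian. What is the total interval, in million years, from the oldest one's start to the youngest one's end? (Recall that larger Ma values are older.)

Start ages (Ma): Siderian 2500, Orosirian 2050, Ectasian 1400, Stenian 1200, Permian 298.9, Neogene 23.03.
Ordered oldest to youngest: Siderian, Orosirian, Ectasian, Stenian, Permian, Neogene.
Span = 2500 − 2.58 = 2497.42 Myr.

Siderian, Orosirian, Ectasian, Stenian, Permian, Neogene; total span 2497.42 Myr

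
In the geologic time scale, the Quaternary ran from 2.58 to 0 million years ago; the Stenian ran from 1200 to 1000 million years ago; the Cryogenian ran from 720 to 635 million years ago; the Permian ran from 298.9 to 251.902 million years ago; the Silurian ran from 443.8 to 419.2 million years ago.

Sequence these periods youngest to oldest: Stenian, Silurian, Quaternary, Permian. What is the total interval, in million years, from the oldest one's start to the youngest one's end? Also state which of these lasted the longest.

From the excerpt: Stenian 1200–1000; Silurian 443.8–419.2; Quaternary 2.58–0; Permian 298.9–251.902 (Ma).
Larger Ma is earlier, so the oldest is Stenian and the youngest is Quaternary; youngest to oldest: Quaternary, Permian, Silurian, Stenian.
Oldest start 1200 minus youngest end 0 gives 1200 Myr overall.
Individual lengths (start − end): Silurian 24.6; Quaternary 2.58; Permian 46.998; Stenian 200. The largest is Stenian at 200 Myr.

Quaternary, Permian, Silurian, Stenian; total span 1200 Myr; longest is Stenian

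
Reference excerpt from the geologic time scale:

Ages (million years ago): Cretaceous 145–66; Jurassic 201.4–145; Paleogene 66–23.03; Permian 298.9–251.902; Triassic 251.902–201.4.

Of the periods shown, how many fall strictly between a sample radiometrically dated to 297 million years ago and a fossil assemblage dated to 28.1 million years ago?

The older date is 297 Ma and the younger is 28.1 Ma.
Periods with start < 297 and end > 28.1 Ma: Triassic (251.902–201.4), Jurassic (201.4–145), Cretaceous (145–66).
That is 3 complete periods.

3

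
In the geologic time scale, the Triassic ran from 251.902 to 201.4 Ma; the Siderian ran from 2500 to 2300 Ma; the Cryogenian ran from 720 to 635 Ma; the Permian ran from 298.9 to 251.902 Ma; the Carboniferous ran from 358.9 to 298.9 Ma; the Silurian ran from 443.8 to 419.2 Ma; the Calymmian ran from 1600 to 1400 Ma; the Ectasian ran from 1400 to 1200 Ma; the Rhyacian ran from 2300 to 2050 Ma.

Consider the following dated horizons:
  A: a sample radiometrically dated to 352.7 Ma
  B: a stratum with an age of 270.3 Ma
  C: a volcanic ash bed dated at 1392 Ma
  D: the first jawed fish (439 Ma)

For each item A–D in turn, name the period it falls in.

Match each age against the start–end ranges in the excerpt: A = 352.7 Ma → Carboniferous (358.9–298.9); B = 270.3 Ma → Permian (298.9–251.902); C = 1392 Ma → Ectasian (1400–1200); D = 439 Ma → Silurian (443.8–419.2).

A — Carboniferous; B — Permian; C — Ectasian; D — Silurian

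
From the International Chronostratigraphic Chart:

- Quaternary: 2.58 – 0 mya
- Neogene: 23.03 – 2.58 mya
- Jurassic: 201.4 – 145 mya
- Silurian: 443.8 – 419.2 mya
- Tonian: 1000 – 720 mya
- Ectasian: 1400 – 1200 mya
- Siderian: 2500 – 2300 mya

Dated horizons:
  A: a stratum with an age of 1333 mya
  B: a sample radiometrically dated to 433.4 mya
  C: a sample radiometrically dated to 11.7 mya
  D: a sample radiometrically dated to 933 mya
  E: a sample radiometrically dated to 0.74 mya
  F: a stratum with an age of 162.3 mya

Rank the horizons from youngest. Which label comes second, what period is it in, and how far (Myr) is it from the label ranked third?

C, in the Neogene; 150.6 million years to F

Sorted youngest-first by Ma: E (0.74), C (11.7), F (162.3), B (433.4), D (933), A (1333).
The second youngest is C at 11.7 Ma, which lies in 23.03–2.58 Ma: the Neogene.
The third youngest is F at 162.3 Ma; separation = |11.7 − 162.3| = 150.6 Myr.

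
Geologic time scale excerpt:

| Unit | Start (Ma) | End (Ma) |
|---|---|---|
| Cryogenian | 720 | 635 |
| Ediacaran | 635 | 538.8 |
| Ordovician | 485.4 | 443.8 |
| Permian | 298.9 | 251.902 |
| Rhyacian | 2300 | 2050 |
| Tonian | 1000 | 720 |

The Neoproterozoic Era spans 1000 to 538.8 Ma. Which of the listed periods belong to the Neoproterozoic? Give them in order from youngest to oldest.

Periods with both bounds inside 1000–538.8 Ma: Ediacaran (635–538.8), Cryogenian (720–635), Tonian (1000–720).

Ediacaran, Cryogenian, Tonian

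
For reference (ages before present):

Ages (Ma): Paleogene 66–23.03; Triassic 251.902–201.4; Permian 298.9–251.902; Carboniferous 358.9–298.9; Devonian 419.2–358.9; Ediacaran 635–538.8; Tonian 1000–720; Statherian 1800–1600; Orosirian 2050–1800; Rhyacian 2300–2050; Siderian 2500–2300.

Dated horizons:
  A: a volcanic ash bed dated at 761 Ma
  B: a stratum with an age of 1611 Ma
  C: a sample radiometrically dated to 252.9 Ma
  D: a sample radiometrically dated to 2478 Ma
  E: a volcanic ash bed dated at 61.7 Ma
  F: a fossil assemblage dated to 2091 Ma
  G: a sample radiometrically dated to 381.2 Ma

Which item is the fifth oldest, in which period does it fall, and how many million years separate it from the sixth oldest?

Sorted oldest-first by Ma: D (2478), F (2091), B (1611), A (761), G (381.2), C (252.9), E (61.7).
The fifth oldest is G at 381.2 Ma, which lies in 419.2–358.9 Ma: the Devonian.
The sixth oldest is C at 252.9 Ma; separation = |381.2 − 252.9| = 128.3 Myr.

G, in the Devonian; 128.3 million years to C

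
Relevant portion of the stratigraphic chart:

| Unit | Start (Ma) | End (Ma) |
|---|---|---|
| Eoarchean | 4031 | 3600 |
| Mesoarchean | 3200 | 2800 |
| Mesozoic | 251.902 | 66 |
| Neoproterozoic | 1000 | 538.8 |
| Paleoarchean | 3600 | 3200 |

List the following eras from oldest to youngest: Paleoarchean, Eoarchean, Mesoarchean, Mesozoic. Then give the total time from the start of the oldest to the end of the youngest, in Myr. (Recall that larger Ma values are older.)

Start ages (Ma): Eoarchean 4031, Paleoarchean 3600, Mesoarchean 3200, Mesozoic 251.902.
Ordered oldest to youngest: Eoarchean, Paleoarchean, Mesoarchean, Mesozoic.
Span = 4031 − 66 = 3965 Myr.

Eoarchean, Paleoarchean, Mesoarchean, Mesozoic; total span 3965 Myr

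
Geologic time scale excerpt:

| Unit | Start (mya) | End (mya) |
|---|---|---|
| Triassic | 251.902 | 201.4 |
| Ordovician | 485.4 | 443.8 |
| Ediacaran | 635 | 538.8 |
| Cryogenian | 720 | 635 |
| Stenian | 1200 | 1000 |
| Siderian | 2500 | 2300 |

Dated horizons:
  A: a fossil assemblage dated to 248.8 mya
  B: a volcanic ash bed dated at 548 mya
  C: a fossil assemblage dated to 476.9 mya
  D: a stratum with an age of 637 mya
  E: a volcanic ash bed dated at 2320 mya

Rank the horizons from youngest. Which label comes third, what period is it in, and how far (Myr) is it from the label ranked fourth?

B, in the Ediacaran; 89 million years to D

Sorted youngest-first by Ma: A (248.8), C (476.9), B (548), D (637), E (2320).
The third youngest is B at 548 Ma, which lies in 635–538.8 Ma: the Ediacaran.
The fourth youngest is D at 637 Ma; separation = |548 − 637| = 89 Myr.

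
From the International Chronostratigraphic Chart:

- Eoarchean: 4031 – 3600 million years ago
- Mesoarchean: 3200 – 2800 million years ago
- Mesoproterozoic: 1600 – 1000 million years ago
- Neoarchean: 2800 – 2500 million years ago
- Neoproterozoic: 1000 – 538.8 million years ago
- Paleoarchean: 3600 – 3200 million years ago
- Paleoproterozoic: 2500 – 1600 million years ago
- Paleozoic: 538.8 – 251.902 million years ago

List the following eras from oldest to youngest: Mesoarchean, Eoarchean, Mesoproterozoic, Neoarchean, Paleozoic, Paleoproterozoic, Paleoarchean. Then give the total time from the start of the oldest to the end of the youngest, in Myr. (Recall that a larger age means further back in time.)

Eoarchean, Paleoarchean, Mesoarchean, Neoarchean, Paleoproterozoic, Mesoproterozoic, Paleozoic; total span 3779.098 Myr

Start ages (Ma): Eoarchean 4031, Paleoarchean 3600, Mesoarchean 3200, Neoarchean 2800, Paleoproterozoic 2500, Mesoproterozoic 1600, Paleozoic 538.8.
Ordered oldest to youngest: Eoarchean, Paleoarchean, Mesoarchean, Neoarchean, Paleoproterozoic, Mesoproterozoic, Paleozoic.
Span = 4031 − 251.902 = 3779.098 Myr.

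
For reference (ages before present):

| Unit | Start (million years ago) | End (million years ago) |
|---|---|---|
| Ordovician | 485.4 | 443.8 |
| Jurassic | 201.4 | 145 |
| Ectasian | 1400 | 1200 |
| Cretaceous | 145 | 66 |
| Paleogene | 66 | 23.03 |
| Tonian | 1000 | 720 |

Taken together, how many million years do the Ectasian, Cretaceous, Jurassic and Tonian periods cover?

615.4 million years

Each duration: Ectasian = 200; Cretaceous = 79; Jurassic = 56.4; Tonian = 280.
Sum: 200 + 79 + 56.4 + 280 = 615.4 Myr.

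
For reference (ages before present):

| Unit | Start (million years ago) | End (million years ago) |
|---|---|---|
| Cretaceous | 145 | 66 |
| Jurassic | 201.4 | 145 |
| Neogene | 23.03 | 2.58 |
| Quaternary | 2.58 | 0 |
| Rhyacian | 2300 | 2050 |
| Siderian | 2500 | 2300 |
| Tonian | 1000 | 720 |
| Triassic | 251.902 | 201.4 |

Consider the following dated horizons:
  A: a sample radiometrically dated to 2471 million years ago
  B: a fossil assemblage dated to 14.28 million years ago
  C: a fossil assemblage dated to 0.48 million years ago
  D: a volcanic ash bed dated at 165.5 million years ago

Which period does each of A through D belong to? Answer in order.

A — Siderian; B — Neogene; C — Quaternary; D — Jurassic

Match each age against the start–end ranges in the excerpt: A = 2471 Ma → Siderian (2500–2300); B = 14.28 Ma → Neogene (23.03–2.58); C = 0.48 Ma → Quaternary (2.58–0); D = 165.5 Ma → Jurassic (201.4–145).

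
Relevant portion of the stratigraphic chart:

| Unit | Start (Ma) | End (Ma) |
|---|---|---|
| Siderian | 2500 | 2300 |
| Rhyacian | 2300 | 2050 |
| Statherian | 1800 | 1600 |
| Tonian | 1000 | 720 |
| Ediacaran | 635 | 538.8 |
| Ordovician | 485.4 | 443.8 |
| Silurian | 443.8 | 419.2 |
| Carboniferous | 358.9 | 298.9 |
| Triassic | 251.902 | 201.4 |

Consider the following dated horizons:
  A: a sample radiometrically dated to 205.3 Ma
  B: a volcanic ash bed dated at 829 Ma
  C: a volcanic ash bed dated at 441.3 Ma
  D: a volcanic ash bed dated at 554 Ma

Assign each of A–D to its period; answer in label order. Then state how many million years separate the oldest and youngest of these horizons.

A — Triassic; B — Tonian; C — Silurian; D — Ediacaran; span 623.7 million years

Match each age against the start–end ranges in the excerpt: A = 205.3 Ma → Triassic (251.902–201.4); B = 829 Ma → Tonian (1000–720); C = 441.3 Ma → Silurian (443.8–419.2); D = 554 Ma → Ediacaran (635–538.8).
The largest age is 829 Ma and the smallest is 205.3 Ma; their difference is 623.7 Myr.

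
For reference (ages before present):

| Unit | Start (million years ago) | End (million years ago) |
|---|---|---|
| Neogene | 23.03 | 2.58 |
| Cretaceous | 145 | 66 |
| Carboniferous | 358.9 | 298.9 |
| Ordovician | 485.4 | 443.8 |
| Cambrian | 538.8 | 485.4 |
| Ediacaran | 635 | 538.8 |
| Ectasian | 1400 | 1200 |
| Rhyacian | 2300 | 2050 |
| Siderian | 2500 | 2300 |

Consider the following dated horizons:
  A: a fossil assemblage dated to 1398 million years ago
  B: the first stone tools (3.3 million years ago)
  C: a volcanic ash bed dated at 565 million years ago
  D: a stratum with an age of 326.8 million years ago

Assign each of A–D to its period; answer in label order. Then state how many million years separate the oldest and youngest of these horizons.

A — Ectasian; B — Neogene; C — Ediacaran; D — Carboniferous; span 1394.7 million years

Match each age against the start–end ranges in the excerpt: A = 1398 Ma → Ectasian (1400–1200); B = 3.3 Ma → Neogene (23.03–2.58); C = 565 Ma → Ediacaran (635–538.8); D = 326.8 Ma → Carboniferous (358.9–298.9).
The largest age is 1398 Ma and the smallest is 3.3 Ma; their difference is 1394.7 Myr.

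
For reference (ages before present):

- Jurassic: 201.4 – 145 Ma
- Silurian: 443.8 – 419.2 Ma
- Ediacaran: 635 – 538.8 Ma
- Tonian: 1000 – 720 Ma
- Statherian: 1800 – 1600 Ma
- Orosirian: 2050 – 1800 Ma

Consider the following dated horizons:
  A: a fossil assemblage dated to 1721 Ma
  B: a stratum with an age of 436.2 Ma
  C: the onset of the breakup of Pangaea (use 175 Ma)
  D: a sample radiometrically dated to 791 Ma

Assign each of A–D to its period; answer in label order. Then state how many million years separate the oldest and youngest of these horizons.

A: 1721 Ma lies in 1800–1600 Ma, so Statherian.
B: 436.2 Ma lies in 443.8–419.2 Ma, so Silurian.
C: 175 Ma lies in 201.4–145 Ma, so Jurassic.
D: 791 Ma lies in 1000–720 Ma, so Tonian.
Oldest = 1721 Ma, youngest = 175 Ma → span 1546 Myr.

A — Statherian; B — Silurian; C — Jurassic; D — Tonian; span 1546 million years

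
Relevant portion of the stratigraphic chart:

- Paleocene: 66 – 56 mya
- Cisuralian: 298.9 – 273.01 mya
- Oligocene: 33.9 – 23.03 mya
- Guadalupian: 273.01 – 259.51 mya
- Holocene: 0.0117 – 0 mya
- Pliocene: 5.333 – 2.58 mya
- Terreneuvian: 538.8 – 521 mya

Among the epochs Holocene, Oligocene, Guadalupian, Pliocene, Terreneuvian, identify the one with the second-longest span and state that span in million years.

Guadalupian, 13.5 million years

Start − end for each: Holocene 0.0117 − 0 = 0.0117; Oligocene 33.9 − 23.03 = 10.87; Guadalupian 273.01 − 259.51 = 13.5; Pliocene 5.333 − 2.58 = 2.753; Terreneuvian 538.8 − 521 = 17.8.
Ranking these from longest: Terreneuvian > Guadalupian > Oligocene > Pliocene > Holocene.
Position 2 in that ranking is Guadalupian, which lasted 13.5 Myr.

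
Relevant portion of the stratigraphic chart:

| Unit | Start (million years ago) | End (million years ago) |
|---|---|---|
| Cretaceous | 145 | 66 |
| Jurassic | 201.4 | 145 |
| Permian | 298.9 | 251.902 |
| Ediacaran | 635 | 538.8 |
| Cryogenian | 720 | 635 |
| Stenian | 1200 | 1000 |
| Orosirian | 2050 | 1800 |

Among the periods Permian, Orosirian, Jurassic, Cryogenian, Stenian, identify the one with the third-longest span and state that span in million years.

Cryogenian, 85 million years

Durations: Permian 46.998; Orosirian 250; Jurassic 56.4; Cryogenian 85; Stenian 200 Myr.
Sorted longest-first: Orosirian (250), Stenian (200), Cryogenian (85), Jurassic (56.4), Permian (46.998).
The third longest is Cryogenian at 85 Myr.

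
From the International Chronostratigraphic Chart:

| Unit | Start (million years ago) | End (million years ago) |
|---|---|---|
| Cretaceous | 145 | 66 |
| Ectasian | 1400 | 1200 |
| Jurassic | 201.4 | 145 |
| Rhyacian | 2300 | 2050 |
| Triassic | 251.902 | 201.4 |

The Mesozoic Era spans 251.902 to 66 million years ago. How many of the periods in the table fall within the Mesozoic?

Periods inside 251.902–66 Ma: Triassic, Jurassic, Cretaceous — 3 in total.

3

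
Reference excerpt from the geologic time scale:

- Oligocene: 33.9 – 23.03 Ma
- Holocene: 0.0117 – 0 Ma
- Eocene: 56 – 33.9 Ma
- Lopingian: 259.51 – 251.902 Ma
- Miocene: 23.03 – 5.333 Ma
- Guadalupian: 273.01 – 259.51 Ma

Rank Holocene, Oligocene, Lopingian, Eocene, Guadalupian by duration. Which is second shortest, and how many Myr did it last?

Lopingian, 7.608 million years

Start − end for each: Holocene 0.0117 − 0 = 0.0117; Oligocene 33.9 − 23.03 = 10.87; Lopingian 259.51 − 251.902 = 7.608; Eocene 56 − 33.9 = 22.1; Guadalupian 273.01 − 259.51 = 13.5.
Ranking these from shortest: Holocene < Lopingian < Oligocene < Guadalupian < Eocene.
Position 2 in that ranking is Lopingian, which lasted 7.608 Myr.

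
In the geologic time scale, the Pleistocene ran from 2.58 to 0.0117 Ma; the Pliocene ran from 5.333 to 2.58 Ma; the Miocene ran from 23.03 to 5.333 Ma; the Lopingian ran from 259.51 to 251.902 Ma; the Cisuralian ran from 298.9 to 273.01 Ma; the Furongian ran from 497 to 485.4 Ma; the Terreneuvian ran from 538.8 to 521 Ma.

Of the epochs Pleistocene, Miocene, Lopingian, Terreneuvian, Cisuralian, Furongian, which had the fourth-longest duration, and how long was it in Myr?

Furongian, 11.6 million years

Durations: Pleistocene 2.5683; Miocene 17.697; Lopingian 7.608; Terreneuvian 17.8; Cisuralian 25.89; Furongian 11.6 Myr.
Sorted longest-first: Cisuralian (25.89), Terreneuvian (17.8), Miocene (17.697), Furongian (11.6), Lopingian (7.608), Pleistocene (2.5683).
The fourth longest is Furongian at 11.6 Myr.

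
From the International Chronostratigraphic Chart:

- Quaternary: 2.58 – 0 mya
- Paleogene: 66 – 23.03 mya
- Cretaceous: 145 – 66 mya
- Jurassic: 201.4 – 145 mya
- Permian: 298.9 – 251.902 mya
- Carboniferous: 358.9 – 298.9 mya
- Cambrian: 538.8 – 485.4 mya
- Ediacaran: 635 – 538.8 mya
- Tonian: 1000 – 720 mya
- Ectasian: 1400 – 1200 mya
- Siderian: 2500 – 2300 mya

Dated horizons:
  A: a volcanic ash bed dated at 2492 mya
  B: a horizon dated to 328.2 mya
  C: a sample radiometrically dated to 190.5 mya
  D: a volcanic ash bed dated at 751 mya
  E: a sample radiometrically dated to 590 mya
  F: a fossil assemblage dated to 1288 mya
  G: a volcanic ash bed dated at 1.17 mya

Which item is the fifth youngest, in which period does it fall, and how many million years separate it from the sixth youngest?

Sorted youngest-first by Ma: G (1.17), C (190.5), B (328.2), E (590), D (751), F (1288), A (2492).
The fifth youngest is D at 751 Ma, which lies in 1000–720 Ma: the Tonian.
The sixth youngest is F at 1288 Ma; separation = |751 − 1288| = 537 Myr.

D, in the Tonian; 537 million years to F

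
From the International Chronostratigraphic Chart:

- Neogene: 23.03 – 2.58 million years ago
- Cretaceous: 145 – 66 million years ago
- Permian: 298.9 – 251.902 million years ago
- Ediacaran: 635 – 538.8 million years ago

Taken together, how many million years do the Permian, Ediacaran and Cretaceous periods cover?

222.198 million years

Duration is start − end for each: (298.9 − 251.902) + (635 − 538.8) + (145 − 66).
That is 46.998 + 96.2 + 79, which totals 222.198 million years.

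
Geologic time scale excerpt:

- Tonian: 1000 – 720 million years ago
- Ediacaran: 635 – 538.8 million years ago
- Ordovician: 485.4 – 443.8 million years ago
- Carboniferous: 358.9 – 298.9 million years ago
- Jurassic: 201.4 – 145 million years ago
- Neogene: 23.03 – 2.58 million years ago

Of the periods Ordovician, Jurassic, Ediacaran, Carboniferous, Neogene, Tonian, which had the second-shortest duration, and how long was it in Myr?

Start − end for each: Ordovician 485.4 − 443.8 = 41.6; Jurassic 201.4 − 145 = 56.4; Ediacaran 635 − 538.8 = 96.2; Carboniferous 358.9 − 298.9 = 60; Neogene 23.03 − 2.58 = 20.45; Tonian 1000 − 720 = 280.
Ranking these from shortest: Neogene < Ordovician < Jurassic < Carboniferous < Ediacaran < Tonian.
Position 2 in that ranking is Ordovician, which lasted 41.6 Myr.

Ordovician, 41.6 million years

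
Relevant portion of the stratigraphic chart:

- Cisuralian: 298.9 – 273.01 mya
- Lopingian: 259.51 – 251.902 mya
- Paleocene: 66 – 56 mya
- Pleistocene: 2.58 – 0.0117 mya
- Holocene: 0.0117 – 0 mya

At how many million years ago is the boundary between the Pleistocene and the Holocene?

The Pleistocene ends and the Holocene begins at 0.0117 mya.

0.0117 mya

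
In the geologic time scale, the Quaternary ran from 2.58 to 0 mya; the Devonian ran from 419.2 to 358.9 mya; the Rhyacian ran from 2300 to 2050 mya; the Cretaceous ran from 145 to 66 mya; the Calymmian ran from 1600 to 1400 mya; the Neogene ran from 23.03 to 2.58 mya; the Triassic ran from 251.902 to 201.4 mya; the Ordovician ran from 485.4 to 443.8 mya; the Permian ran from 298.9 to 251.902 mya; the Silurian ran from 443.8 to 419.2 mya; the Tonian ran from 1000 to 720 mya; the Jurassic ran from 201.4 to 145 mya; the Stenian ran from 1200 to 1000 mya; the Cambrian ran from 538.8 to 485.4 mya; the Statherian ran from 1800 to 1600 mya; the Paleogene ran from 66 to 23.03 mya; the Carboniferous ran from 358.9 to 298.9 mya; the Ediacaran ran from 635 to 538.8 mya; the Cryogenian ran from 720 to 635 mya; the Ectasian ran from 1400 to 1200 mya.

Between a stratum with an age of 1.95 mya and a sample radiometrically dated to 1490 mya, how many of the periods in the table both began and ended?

The older date is 1490 Ma and the younger is 1.95 Ma.
Periods with start < 1490 and end > 1.95 Ma: Ectasian (1400–1200), Stenian (1200–1000), Tonian (1000–720), Cryogenian (720–635), Ediacaran (635–538.8), Cambrian (538.8–485.4), Ordovician (485.4–443.8), Silurian (443.8–419.2), Devonian (419.2–358.9), Carboniferous (358.9–298.9), Permian (298.9–251.902), Triassic (251.902–201.4), Jurassic (201.4–145), Cretaceous (145–66), Paleogene (66–23.03), Neogene (23.03–2.58).
That is 16 complete periods.

16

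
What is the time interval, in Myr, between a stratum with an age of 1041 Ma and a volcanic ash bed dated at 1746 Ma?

705 million years

1746 − 1041 = 705 million years.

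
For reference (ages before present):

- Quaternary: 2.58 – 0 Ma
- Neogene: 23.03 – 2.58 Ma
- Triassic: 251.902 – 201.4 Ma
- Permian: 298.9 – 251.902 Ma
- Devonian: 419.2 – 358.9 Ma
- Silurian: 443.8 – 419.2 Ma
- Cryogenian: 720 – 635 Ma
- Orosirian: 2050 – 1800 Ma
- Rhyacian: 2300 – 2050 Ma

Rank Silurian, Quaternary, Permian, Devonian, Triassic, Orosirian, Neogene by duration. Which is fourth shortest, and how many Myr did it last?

Permian, 46.998 million years

Start − end for each: Silurian 443.8 − 419.2 = 24.6; Quaternary 2.58 − 0 = 2.58; Permian 298.9 − 251.902 = 46.998; Devonian 419.2 − 358.9 = 60.3; Triassic 251.902 − 201.4 = 50.502; Orosirian 2050 − 1800 = 250; Neogene 23.03 − 2.58 = 20.45.
Ranking these from shortest: Quaternary < Neogene < Silurian < Permian < Triassic < Devonian < Orosirian.
Position 4 in that ranking is Permian, which lasted 46.998 Myr.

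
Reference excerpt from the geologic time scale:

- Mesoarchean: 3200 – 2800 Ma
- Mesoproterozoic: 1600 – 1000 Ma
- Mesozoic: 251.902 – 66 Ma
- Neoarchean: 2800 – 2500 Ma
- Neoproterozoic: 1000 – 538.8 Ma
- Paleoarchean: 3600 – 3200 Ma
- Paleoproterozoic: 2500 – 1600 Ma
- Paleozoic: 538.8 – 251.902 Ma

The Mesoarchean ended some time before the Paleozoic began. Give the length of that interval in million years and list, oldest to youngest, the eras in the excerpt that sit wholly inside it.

2261.2 million years; Neoarchean, Paleoproterozoic, Mesoproterozoic, Neoproterozoic

End of Mesoarchean = 2800 Ma; start of Paleozoic = 538.8 Ma.
Gap = 2800 − 538.8 = 2261.2 Myr.
Eras wholly inside 2800–538.8 Ma: Neoarchean (2800–2500), Paleoproterozoic (2500–1600), Mesoproterozoic (1600–1000), Neoproterozoic (1000–538.8).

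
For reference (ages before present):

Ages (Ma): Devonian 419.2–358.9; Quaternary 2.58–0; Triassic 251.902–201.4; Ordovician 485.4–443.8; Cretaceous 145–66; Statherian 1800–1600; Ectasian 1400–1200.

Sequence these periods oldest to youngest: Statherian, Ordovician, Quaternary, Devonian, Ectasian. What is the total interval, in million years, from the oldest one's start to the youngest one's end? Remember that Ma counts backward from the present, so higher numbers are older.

From the excerpt: Statherian 1800–1600; Ordovician 485.4–443.8; Quaternary 2.58–0; Devonian 419.2–358.9; Ectasian 1400–1200 (Ma).
Larger Ma is earlier, so the oldest is Statherian and the youngest is Quaternary; oldest to youngest: Statherian, Ectasian, Ordovician, Devonian, Quaternary.
Oldest start 1800 minus youngest end 0 gives 1800 Myr overall.

Statherian → Ectasian → Ordovician → Devonian → Quaternary; total span 1800 Myr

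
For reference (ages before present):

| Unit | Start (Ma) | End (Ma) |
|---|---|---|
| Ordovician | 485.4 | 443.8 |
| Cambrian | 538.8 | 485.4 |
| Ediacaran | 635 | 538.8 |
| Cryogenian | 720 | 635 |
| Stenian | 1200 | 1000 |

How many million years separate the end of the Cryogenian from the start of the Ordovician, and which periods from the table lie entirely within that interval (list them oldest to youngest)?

149.6 million years; Ediacaran, Cambrian

End of Cryogenian = 635 Ma; start of Ordovician = 485.4 Ma.
Gap = 635 − 485.4 = 149.6 Myr.
Periods wholly inside 635–485.4 Ma: Ediacaran (635–538.8), Cambrian (538.8–485.4).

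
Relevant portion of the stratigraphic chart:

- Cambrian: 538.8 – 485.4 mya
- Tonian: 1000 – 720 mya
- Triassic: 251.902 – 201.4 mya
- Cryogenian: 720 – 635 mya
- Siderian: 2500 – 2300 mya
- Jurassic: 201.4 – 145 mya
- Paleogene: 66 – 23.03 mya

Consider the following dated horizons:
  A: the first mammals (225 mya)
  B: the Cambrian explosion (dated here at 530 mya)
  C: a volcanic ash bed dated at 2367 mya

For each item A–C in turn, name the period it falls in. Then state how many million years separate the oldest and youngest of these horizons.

Match each age against the start–end ranges in the excerpt: A = 225 Ma → Triassic (251.902–201.4); B = 530 Ma → Cambrian (538.8–485.4); C = 2367 Ma → Siderian (2500–2300).
The largest age is 2367 Ma and the smallest is 225 Ma; their difference is 2142 Myr.

A — Triassic; B — Cambrian; C — Siderian; span 2142 million years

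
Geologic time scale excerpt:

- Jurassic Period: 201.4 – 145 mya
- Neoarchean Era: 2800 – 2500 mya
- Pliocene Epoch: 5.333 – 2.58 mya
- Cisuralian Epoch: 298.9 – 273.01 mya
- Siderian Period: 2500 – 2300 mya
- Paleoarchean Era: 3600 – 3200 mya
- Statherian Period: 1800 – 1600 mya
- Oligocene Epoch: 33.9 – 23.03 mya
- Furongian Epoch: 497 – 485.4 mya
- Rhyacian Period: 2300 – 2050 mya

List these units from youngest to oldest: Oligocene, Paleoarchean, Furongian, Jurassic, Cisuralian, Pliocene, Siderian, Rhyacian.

Pliocene, then Oligocene, then Jurassic, then Cisuralian, then Furongian, then Rhyacian, then Siderian, then Paleoarchean

The oldest of these is Paleoarchean (starts 3600 Ma) and the youngest is Pliocene (ends 2.58 Ma).
In between, by decreasing start age: Siderian (2500), Rhyacian (2300), Furongian (497), Cisuralian (298.9), Jurassic (201.4), Oligocene (33.9).
Listing youngest first means reversing that sequence.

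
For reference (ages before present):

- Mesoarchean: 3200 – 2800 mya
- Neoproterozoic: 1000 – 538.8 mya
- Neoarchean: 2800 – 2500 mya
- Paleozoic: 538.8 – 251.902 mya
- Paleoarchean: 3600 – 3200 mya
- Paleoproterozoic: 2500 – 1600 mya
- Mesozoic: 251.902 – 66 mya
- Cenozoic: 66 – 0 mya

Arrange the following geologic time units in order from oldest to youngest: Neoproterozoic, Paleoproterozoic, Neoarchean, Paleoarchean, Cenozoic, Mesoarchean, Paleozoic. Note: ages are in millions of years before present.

Sorting by start age (descending Ma, since larger Ma = older): Paleoarchean start 3600, Mesoarchean start 3200, Neoarchean start 2800, Paleoproterozoic start 2500, Neoproterozoic start 1000, Paleozoic start 538.8, Cenozoic start 66.

Paleoarchean, Mesoarchean, Neoarchean, Paleoproterozoic, Neoproterozoic, Paleozoic, Cenozoic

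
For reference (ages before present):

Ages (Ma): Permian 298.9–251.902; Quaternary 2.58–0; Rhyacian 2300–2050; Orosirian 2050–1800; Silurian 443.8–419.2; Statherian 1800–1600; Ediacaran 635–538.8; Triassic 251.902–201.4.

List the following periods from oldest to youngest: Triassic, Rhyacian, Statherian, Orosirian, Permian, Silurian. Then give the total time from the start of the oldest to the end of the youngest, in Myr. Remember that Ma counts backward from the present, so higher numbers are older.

Rhyacian, Orosirian, Statherian, Silurian, Permian, Triassic; total span 2098.6 Myr

Start ages (Ma): Rhyacian 2300, Orosirian 2050, Statherian 1800, Silurian 443.8, Permian 298.9, Triassic 251.902.
Ordered oldest to youngest: Rhyacian, Orosirian, Statherian, Silurian, Permian, Triassic.
Span = 2300 − 201.4 = 2098.6 Myr.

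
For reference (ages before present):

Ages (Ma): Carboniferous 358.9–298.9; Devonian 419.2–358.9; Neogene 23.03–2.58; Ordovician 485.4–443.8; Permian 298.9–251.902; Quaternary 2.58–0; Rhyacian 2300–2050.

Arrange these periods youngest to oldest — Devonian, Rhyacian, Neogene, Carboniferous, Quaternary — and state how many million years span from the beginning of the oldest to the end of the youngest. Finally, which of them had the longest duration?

From the excerpt: Devonian 419.2–358.9; Rhyacian 2300–2050; Neogene 23.03–2.58; Carboniferous 358.9–298.9; Quaternary 2.58–0 (Ma).
Larger Ma is earlier, so the oldest is Rhyacian and the youngest is Quaternary; youngest to oldest: Quaternary, Neogene, Carboniferous, Devonian, Rhyacian.
Oldest start 2300 minus youngest end 0 gives 2300 Myr overall.
Individual lengths (start − end): Neogene 20.45; Rhyacian 250; Devonian 60.3; Carboniferous 60; Quaternary 2.58. The largest is Rhyacian at 250 Myr.

Quaternary → Neogene → Carboniferous → Devonian → Rhyacian; total span 2300 Myr; longest is Rhyacian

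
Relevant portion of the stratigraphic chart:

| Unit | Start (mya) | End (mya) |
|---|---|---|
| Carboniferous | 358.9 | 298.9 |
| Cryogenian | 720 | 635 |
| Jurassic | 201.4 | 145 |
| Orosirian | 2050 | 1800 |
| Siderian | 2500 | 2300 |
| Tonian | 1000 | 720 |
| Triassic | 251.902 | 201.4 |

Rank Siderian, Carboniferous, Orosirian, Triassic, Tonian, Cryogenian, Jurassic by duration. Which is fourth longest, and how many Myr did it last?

Durations: Siderian 200; Carboniferous 60; Orosirian 250; Triassic 50.502; Tonian 280; Cryogenian 85; Jurassic 56.4 Myr.
Sorted longest-first: Tonian (280), Orosirian (250), Siderian (200), Cryogenian (85), Carboniferous (60), Jurassic (56.4), Triassic (50.502).
The fourth longest is Cryogenian at 85 Myr.

Cryogenian, 85 million years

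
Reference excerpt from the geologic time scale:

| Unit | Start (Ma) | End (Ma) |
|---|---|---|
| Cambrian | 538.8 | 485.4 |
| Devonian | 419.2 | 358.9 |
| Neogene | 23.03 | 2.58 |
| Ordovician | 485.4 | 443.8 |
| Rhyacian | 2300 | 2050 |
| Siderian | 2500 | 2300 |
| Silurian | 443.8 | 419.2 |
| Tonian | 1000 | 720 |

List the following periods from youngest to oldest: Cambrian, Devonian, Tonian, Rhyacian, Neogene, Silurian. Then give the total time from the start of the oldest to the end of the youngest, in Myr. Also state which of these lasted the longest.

From the excerpt: Cambrian 538.8–485.4; Devonian 419.2–358.9; Tonian 1000–720; Rhyacian 2300–2050; Neogene 23.03–2.58; Silurian 443.8–419.2 (Ma).
Larger Ma is earlier, so the oldest is Rhyacian and the youngest is Neogene; youngest to oldest: Neogene, Devonian, Silurian, Cambrian, Tonian, Rhyacian.
Oldest start 2300 minus youngest end 2.58 gives 2297.42 Myr overall.
Individual lengths (start − end): Rhyacian 250; Cambrian 53.4; Silurian 24.6; Tonian 280; Devonian 60.3; Neogene 20.45. The largest is Tonian at 280 Myr.

Neogene, Devonian, Silurian, Cambrian, Tonian, Rhyacian; total span 2297.42 Myr; longest is Tonian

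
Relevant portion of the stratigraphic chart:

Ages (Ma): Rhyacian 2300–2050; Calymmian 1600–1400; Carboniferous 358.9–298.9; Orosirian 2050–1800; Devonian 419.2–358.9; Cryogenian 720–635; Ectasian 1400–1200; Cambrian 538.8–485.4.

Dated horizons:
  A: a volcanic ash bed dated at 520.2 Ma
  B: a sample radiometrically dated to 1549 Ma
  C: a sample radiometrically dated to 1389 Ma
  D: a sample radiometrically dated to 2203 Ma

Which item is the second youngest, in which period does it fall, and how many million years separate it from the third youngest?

C, in the Ectasian; 160 million years to B

Sorted youngest-first by Ma: A (520.2), C (1389), B (1549), D (2203).
The second youngest is C at 1389 Ma, which lies in 1400–1200 Ma: the Ectasian.
The third youngest is B at 1549 Ma; separation = |1389 − 1549| = 160 Myr.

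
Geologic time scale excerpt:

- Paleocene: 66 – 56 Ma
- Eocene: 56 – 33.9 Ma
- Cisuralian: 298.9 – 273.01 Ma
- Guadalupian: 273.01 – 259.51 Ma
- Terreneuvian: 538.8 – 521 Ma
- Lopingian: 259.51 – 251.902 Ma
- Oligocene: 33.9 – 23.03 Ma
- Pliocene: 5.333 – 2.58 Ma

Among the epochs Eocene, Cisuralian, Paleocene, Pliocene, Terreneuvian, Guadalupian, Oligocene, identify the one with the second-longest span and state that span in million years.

Durations: Eocene 22.1; Cisuralian 25.89; Paleocene 10; Pliocene 2.753; Terreneuvian 17.8; Guadalupian 13.5; Oligocene 10.87 Myr.
Sorted longest-first: Cisuralian (25.89), Eocene (22.1), Terreneuvian (17.8), Guadalupian (13.5), Oligocene (10.87), Paleocene (10), Pliocene (2.753).
The second longest is Eocene at 22.1 Myr.

Eocene, 22.1 million years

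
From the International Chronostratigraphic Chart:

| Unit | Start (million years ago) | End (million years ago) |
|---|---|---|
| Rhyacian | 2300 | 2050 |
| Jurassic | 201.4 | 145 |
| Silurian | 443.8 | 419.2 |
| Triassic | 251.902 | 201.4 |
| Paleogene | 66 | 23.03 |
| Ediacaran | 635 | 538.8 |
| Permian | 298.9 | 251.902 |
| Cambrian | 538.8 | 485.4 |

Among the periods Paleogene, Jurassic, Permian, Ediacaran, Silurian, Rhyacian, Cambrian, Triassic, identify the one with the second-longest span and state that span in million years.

Durations: Paleogene 42.97; Jurassic 56.4; Permian 46.998; Ediacaran 96.2; Silurian 24.6; Rhyacian 250; Cambrian 53.4; Triassic 50.502 Myr.
Sorted longest-first: Rhyacian (250), Ediacaran (96.2), Jurassic (56.4), Cambrian (53.4), Triassic (50.502), Permian (46.998), Paleogene (42.97), Silurian (24.6).
The second longest is Ediacaran at 96.2 Myr.

Ediacaran, 96.2 million years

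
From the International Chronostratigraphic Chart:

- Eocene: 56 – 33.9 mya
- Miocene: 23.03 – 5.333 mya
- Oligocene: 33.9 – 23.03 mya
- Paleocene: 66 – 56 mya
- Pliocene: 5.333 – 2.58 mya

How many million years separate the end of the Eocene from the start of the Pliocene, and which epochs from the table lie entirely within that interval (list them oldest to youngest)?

28.567 million years; Oligocene, Miocene

End of Eocene = 33.9 Ma; start of Pliocene = 5.333 Ma.
Gap = 33.9 − 5.333 = 28.567 Myr.
Epochs wholly inside 33.9–5.333 Ma: Oligocene (33.9–23.03), Miocene (23.03–5.333).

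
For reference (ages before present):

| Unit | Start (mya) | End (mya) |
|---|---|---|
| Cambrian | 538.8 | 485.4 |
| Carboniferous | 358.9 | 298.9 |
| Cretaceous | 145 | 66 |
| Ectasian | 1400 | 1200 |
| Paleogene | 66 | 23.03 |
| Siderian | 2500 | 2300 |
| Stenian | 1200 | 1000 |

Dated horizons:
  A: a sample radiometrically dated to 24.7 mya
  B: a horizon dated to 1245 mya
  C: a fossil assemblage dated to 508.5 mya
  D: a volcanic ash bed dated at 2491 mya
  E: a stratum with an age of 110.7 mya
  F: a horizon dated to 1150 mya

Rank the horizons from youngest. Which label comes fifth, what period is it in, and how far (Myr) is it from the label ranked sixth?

B, in the Ectasian; 1246 million years to D

Sorted youngest-first by Ma: A (24.7), E (110.7), C (508.5), F (1150), B (1245), D (2491).
The fifth youngest is B at 1245 Ma, which lies in 1400–1200 Ma: the Ectasian.
The sixth youngest is D at 2491 Ma; separation = |1245 − 2491| = 1246 Myr.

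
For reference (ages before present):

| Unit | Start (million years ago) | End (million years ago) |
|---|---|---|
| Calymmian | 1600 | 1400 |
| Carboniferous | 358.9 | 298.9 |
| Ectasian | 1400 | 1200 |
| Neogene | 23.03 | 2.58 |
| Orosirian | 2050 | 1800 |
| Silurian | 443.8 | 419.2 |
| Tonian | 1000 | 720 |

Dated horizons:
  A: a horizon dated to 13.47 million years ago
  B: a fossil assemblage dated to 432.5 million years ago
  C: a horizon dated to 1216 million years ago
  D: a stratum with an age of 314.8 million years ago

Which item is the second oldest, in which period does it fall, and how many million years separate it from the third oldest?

B, in the Silurian; 117.7 million years to D

Larger Ma means older, so oldest first: C 1216 > B 432.5 > D 314.8 > A 13.47.
Counting 2 along gives B (432.5 Ma); the excerpt puts that inside the Silurian, 443.8–419.2 Ma.
Next in line is D (314.8 Ma), and 432.5 − 314.8 = 117.7 Myr.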